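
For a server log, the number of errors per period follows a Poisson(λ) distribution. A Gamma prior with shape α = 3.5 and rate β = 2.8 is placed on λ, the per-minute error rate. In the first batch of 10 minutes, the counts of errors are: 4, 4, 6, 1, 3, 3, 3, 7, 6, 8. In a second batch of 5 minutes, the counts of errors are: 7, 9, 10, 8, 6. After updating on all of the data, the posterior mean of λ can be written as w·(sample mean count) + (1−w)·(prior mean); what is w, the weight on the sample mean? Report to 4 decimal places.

With a Gamma(shape α, rate β) prior, the Poisson likelihood is conjugate: the posterior is Gamma(α + ΣXᵢ, β + n).
Total number of minutes: n = 10 + 5 = 15.
Posterior mean = (α₀+S)/(β₀+n) = [n/(β₀+n)]·(S/n) + [β₀/(β₀+n)]·(α₀/β₀), so only n and β₀ enter the weight.
Weight on data w = n/(β₀+n) = 15/(2.8+15) = 15/17.8 = 0.8427.

0.8427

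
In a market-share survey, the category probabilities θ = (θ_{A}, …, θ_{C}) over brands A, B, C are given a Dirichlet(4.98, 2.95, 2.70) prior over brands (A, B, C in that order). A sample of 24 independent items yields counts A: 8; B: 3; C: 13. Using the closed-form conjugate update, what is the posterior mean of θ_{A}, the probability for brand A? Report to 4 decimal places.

The Dirichlet prior is conjugate to the Multinomial likelihood: each posterior αⱼ = prior αⱼ + observed count nⱼ.
Posterior concentration: (12.98, 5.95, 15.70), total = 34.63.
E[θ_{A}|data] = α_{A}/Σα = 12.98/34.63 = 0.3748.

0.3748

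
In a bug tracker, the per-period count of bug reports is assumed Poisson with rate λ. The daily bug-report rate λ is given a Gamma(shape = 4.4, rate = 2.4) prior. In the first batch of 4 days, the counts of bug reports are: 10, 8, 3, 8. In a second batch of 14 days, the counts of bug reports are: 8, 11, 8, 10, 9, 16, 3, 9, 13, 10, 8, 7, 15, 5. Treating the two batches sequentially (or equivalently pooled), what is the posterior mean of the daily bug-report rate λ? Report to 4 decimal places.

8.1078

With a Gamma(shape α, rate β) prior, the Poisson likelihood is conjugate: the posterior is Gamma(α + ΣXᵢ, β + n).
Batch 1: sum of counts S = 29 over n = 4 days.
After batch 1: Gamma(α+S, β+n) = Gamma(4.4+29, 2.4+4) = Gamma(33.4, 6.4).
Batch 2: sum of counts S = 132 over n = 14 days.
After batch 2: Gamma(α+S, β+n) = Gamma(33.4+132, 6.4+14) = Gamma(165.4, 20.4).
Posterior mean = α/β = 165.4/20.4 = 8.1078.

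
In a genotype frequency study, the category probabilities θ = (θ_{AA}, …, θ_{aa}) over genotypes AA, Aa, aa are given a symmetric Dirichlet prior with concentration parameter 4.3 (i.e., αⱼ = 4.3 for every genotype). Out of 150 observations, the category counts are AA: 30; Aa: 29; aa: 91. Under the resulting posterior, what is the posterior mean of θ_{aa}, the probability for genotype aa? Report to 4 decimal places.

The Dirichlet prior is conjugate to the Multinomial likelihood: each posterior αⱼ = prior αⱼ + observed count nⱼ.
Posterior concentration: (34.3, 33.3, 95.3), total = 162.9.
E[θ_{aa}|data] = α_{aa}/Σα = 95.3/162.9 = 0.5850.

0.5850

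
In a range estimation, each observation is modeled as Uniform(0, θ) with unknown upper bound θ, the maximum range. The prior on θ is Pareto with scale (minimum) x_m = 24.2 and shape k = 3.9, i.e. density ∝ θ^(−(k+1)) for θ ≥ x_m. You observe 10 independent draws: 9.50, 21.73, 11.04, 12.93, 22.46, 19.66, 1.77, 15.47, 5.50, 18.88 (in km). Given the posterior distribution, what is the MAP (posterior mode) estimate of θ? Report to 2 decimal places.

24.20

A Pareto(scale x_m, shape k) prior on the upper bound θ of Uniform(0, θ) is conjugate: posterior is Pareto(max(x_m, max xᵢ), k + n).
Sample maximum = 22.46; prior scale x_m = 24.2 → posterior scale = max = 24.20.
Posterior shape = 3.9 + 10 = 13.9.
The Pareto density is decreasing on [x_m, ∞), so the mode is x_m = 24.20.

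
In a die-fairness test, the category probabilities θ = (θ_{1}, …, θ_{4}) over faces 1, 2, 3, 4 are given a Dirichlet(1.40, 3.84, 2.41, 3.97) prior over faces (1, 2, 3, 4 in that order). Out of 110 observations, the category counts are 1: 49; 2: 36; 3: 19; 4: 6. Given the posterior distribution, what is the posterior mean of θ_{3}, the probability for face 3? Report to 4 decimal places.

The Dirichlet prior is conjugate to the Multinomial likelihood: each posterior αⱼ = prior αⱼ + observed count nⱼ.
Posterior concentration: (50.40, 39.84, 21.41, 9.97), total = 121.62.
E[θ_{3}|data] = α_{3}/Σα = 21.41/121.62 = 0.1760.

0.1760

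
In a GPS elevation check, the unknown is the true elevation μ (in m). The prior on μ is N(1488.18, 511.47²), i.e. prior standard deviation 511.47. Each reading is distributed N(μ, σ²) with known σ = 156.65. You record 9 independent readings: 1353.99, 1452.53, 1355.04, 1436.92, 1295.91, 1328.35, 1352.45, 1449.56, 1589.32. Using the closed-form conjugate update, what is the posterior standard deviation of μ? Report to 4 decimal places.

51.9467

For Normal data with known variance σ², a Normal(μ₀, σ₀²) prior on μ is conjugate. Posterior precision = 1/σ₀² + n/σ²; posterior mean is the precision-weighted average of μ₀ and x̄.
σ₀² = 511.47² = 261601.5609, σ² = 156.65² = 24539.2225; σ² + n·σ₀² = 24539.2225 + 9·261601.5609 = 2378953.2706.
Posterior precision = 1/σ₀² + n/σ² = 1/261601.5609 + 9/24539.2225 = (σ² + n·σ₀²)/(σ₀²σ²) = 2378953.2706/(261601.5609·24539.2225); posterior variance σₙ² = σ₀²σ²/(σ² + n·σ₀²) = 261601.5609·24539.2225/2378953.2706 = 2698.455236.
Posterior SD = √σₙ² = √(261601.5609·24539.2225/2378953.2706) = 51.9467.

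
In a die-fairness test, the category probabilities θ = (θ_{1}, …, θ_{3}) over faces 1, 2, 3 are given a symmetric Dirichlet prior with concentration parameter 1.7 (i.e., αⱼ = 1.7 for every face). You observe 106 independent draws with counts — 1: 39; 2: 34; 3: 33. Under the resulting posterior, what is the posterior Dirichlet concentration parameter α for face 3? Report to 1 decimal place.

The Dirichlet prior is conjugate to the Multinomial likelihood: each posterior αⱼ = prior αⱼ + observed count nⱼ.
Posterior concentration: (40.7, 35.7, 34.7), total = 111.1.
α_{3} = 1.7 + 33 = 34.7.

34.7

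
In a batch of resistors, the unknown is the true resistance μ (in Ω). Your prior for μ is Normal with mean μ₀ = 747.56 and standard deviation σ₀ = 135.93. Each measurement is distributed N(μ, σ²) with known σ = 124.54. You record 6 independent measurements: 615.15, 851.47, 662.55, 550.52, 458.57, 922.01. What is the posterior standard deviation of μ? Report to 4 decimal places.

47.6210

For Normal data with known variance σ², a Normal(μ₀, σ₀²) prior on μ is conjugate. Posterior precision = 1/σ₀² + n/σ²; posterior mean is the precision-weighted average of μ₀ and x̄.
σ₀² = 135.93² = 18476.9649, σ² = 124.54² = 15510.2116; σ² + n·σ₀² = 15510.2116 + 6·18476.9649 = 126372.001.
Posterior precision = 1/σ₀² + n/σ² = 1/18476.9649 + 6/15510.2116 = (σ² + n·σ₀²)/(σ₀²σ²) = 126372.001/(18476.9649·15510.2116); posterior variance σₙ² = σ₀²σ²/(σ² + n·σ₀²) = 18476.9649·15510.2116/126372.001 = 2267.762108.
Posterior SD = √σₙ² = √(18476.9649·15510.2116/126372.001) = 47.6210.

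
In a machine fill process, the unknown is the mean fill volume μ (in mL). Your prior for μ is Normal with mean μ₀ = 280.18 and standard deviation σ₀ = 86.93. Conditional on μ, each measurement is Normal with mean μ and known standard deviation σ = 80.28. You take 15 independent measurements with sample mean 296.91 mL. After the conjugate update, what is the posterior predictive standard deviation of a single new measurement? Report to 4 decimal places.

For Normal data with known variance σ², a Normal(μ₀, σ₀²) prior on μ is conjugate. Posterior precision = 1/σ₀² + n/σ²; posterior mean is the precision-weighted average of μ₀ and x̄.
σ₀² = 86.93² = 7556.8249, σ² = 80.28² = 6444.8784; σ² + n·σ₀² = 6444.8784 + 15·7556.8249 = 119797.2519.
Posterior precision = 1/σ₀² + n/σ² = 1/7556.8249 + 15/6444.8784 = (σ² + n·σ₀²)/(σ₀²σ²) = 119797.2519/(7556.8249·6444.8784); posterior variance σₙ² = σ₀²σ²/(σ² + n·σ₀²) = 7556.8249·6444.8784/119797.2519 = 406.543696.
Predictive variance for one new observation = σₙ² + σ² = 7556.8249·6444.8784/119797.2519 + 6444.8784 = σ²·(σ₀² + 119797.2519)/119797.2519 = 6444.8784·127354.0768/119797.2519 = 6851.422096; SD = √(6444.8784·127354.0768/119797.2519) = 82.7733.

82.7733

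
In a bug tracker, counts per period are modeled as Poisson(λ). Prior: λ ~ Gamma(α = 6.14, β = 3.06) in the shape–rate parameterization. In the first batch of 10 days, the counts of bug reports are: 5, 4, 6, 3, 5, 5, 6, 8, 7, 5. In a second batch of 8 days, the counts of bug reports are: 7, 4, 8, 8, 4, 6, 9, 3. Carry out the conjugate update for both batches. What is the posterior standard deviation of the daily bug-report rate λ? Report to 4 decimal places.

0.4961

With a Gamma(shape α, rate β) prior, the Poisson likelihood is conjugate: the posterior is Gamma(α + ΣXᵢ, β + n).
Batch 1: sum of counts S = 54 over n = 10 days.
After batch 1: Gamma(α+S, β+n) = Gamma(6.14+54, 3.06+10) = Gamma(60.14, 13.06).
Batch 2: sum of counts S = 49 over n = 8 days.
After batch 2: Gamma(α+S, β+n) = Gamma(60.14+49, 13.06+8) = Gamma(109.14, 21.06).
SD = √α/β = √109.14/21.06 = 0.4961.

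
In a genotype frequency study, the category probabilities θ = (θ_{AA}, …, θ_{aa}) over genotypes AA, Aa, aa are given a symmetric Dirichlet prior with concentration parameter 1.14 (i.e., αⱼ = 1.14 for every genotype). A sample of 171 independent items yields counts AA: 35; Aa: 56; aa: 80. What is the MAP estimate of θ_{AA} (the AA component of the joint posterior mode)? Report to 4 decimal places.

0.2050

The Dirichlet prior is conjugate to the Multinomial likelihood: each posterior αⱼ = prior αⱼ + observed count nⱼ.
Posterior concentration: (36.14, 57.14, 81.14), total = 174.42.
Joint mode component: (α_{AA}−1)/(Σα−K) = 35.14/171.42 = 0.2050.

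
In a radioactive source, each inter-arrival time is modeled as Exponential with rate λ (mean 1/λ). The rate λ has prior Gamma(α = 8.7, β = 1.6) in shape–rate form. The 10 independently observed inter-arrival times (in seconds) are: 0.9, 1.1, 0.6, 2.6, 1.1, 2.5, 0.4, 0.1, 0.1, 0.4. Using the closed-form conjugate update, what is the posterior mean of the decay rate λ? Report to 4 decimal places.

With a Gamma(shape α, rate β) prior on the exponential rate λ, the posterior after n observations with total T = Σxᵢ is Gamma(α+n, β+T).
Sum of observations T = 9.8 seconds; n = 10.
Posterior: Gamma(8.7+10, 1.6+9.8) = Gamma(18.7, 11.4).
Posterior mean of λ = α/β = 18.7/11.4 = 1.6404.

1.6404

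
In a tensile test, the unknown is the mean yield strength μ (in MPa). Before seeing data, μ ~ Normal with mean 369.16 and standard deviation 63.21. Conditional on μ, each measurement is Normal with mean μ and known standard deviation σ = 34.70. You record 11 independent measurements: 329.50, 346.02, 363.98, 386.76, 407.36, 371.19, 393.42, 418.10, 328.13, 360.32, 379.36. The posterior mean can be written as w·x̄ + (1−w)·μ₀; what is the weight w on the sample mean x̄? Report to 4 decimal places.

0.9733

For Normal data with known variance σ², a Normal(μ₀, σ₀²) prior on μ is conjugate. Posterior precision = 1/σ₀² + n/σ²; posterior mean is the precision-weighted average of μ₀ and x̄.
σ₀² = 63.21² = 3995.5041, σ² = 34.70² = 1204.09. Prior precision 1/σ₀² = 1/3995.5041; data precision n/σ² = 11/1204.09.
w = (n/σ²)/(1/σ₀² + n/σ²) = n·σ₀²/(σ² + n·σ₀²) = 11·3995.5041/(1204.09 + 11·3995.5041) = 43950.5451/45154.6351 = 0.9733.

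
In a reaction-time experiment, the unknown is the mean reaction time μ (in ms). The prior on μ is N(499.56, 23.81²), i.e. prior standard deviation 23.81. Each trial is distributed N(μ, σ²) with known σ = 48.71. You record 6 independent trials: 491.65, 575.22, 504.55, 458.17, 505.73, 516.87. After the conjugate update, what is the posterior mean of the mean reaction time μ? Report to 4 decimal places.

For Normal data with known variance σ², a Normal(μ₀, σ₀²) prior on μ is conjugate. Posterior precision = 1/σ₀² + n/σ²; posterior mean is the precision-weighted average of μ₀ and x̄.
Σxᵢ = 491.65 + 575.22 + 504.55 + 458.17 + 505.73 + 516.87 = 3052.19, so n·x̄ = 3052.19.
σ₀² = 23.81² = 566.9161, σ² = 48.71² = 2372.6641; σ² + n·σ₀² = 2372.6641 + 6·566.9161 = 5774.1607.
Posterior mean = (μ₀/σ₀² + n·x̄/σ²)/(1/σ₀² + n/σ²) = (σ²·μ₀ + σ₀²·n·x̄)/(σ² + n·σ₀²) = (2372.6641·499.56 + 566.9161·3052.19)/5774.1607 = 2915623.729055/5774.1607 = 504.9433.

504.9433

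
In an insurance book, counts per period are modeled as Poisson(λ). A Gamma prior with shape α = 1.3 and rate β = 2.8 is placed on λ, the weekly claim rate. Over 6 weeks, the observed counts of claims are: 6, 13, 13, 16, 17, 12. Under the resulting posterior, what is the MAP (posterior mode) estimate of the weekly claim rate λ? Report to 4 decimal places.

With a Gamma(shape α, rate β) prior, the Poisson likelihood is conjugate: the posterior is Gamma(α + ΣXᵢ, β + n).
Sum of counts S = 77 over n = 6 weeks.
Posterior: Gamma(α+S, β+n) = Gamma(1.3+77, 2.8+6) = Gamma(78.3, 8.8).
Mode of Gamma(α,β) for α≥1 is (α−1)/β = 77.3/8.8 = 8.7841.

8.7841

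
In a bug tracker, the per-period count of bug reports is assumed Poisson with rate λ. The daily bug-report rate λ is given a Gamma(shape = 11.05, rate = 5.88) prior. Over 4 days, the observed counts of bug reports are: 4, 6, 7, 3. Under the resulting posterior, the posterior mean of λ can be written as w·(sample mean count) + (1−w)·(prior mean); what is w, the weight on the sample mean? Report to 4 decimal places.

0.4049

With a Gamma(shape α, rate β) prior, the Poisson likelihood is conjugate: the posterior is Gamma(α + ΣXᵢ, β + n).
Posterior mean = (α₀+S)/(β₀+n) = [n/(β₀+n)]·(S/n) + [β₀/(β₀+n)]·(α₀/β₀), so only n and β₀ enter the weight.
Weight on data w = n/(β₀+n) = 4/(5.88+4) = 4/9.88 = 0.4049.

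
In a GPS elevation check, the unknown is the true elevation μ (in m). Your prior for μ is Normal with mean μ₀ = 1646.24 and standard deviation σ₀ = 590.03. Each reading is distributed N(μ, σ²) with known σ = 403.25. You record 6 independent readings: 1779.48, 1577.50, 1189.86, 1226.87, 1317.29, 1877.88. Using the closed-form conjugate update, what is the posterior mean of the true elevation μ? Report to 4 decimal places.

For Normal data with known variance σ², a Normal(μ₀, σ₀²) prior on μ is conjugate. Posterior precision = 1/σ₀² + n/σ²; posterior mean is the precision-weighted average of μ₀ and x̄.
Σxᵢ = 1779.48 + 1577.50 + 1189.86 + 1226.87 + 1317.29 + 1877.88 = 8968.88, so n·x̄ = 8968.88.
σ₀² = 590.03² = 348135.4009, σ² = 403.25² = 162610.5625; σ² + n·σ₀² = 162610.5625 + 6·348135.4009 = 2251422.9679.
Posterior mean = (μ₀/σ₀² + n·x̄/σ²)/(1/σ₀² + n/σ²) = (σ²·μ₀ + σ₀²·n·x̄)/(σ² + n·σ₀²) = (162610.5625·1646.24 + 348135.4009·8968.88)/2251422.9679 = 3390080646.833992/2251422.9679 = 1505.7502.

1505.7502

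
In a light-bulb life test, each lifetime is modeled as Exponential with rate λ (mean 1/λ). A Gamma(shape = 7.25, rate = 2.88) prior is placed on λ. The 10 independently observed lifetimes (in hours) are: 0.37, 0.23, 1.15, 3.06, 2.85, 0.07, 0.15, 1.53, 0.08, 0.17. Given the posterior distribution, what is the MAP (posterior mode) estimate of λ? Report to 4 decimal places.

With a Gamma(shape α, rate β) prior on the exponential rate λ, the posterior after n observations with total T = Σxᵢ is Gamma(α+n, β+T).
Sum of observations T = 9.66 hours; n = 10.
Posterior: Gamma(7.25+10, 2.88+9.66) = Gamma(17.25, 12.54).
Mode = (α−1)/β = 1.2959.

1.2959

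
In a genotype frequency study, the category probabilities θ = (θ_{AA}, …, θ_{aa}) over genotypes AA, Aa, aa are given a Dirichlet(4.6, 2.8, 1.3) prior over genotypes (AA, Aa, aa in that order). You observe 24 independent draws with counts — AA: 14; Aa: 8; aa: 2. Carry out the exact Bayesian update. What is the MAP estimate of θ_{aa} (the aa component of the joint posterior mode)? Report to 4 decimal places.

0.0774

The Dirichlet prior is conjugate to the Multinomial likelihood: each posterior αⱼ = prior αⱼ + observed count nⱼ.
Posterior concentration: (18.6, 10.8, 3.3), total = 32.7.
Joint mode component: (α_{aa}−1)/(Σα−K) = 2.3/29.7 = 0.0774.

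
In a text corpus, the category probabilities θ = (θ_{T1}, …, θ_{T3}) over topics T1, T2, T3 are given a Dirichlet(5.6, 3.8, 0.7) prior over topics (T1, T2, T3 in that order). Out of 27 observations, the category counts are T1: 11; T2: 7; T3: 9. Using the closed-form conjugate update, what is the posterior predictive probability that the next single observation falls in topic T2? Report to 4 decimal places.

The Dirichlet prior is conjugate to the Multinomial likelihood: each posterior αⱼ = prior αⱼ + observed count nⱼ.
Posterior concentration: (16.6, 10.8, 9.7), total = 37.1.
P(next = T2 | data) = α_{T2}/Σα = 0.2911.

0.2911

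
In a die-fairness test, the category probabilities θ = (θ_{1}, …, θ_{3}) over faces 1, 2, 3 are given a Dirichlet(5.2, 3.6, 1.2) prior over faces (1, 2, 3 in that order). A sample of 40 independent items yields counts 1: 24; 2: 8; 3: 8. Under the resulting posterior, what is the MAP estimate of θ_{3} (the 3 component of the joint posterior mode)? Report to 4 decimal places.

The Dirichlet prior is conjugate to the Multinomial likelihood: each posterior αⱼ = prior αⱼ + observed count nⱼ.
Posterior concentration: (29.2, 11.6, 9.2), total = 50.0.
Joint mode component: (α_{3}−1)/(Σα−K) = 8.2/47.0 = 0.1745.

0.1745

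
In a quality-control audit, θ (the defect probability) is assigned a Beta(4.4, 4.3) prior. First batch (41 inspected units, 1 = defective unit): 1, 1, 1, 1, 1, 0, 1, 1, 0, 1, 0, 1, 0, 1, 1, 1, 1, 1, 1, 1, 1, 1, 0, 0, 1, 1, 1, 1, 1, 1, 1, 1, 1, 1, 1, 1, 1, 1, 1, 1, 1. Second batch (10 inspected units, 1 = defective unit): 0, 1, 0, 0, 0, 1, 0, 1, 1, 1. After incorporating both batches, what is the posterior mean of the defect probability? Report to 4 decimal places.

0.7437

The Beta prior is conjugate to a Binomial/Bernoulli likelihood; the update adds successes to α and failures to β.
After batch 1: Beta(4.4+35, 4.3+6) = Beta(39.4, 10.3).
After batch 2: Beta(39.4+5, 10.3+5) = Beta(44.4, 15.3).
Posterior mean = α/(α+β) = 44.4/59.7 = 0.7437.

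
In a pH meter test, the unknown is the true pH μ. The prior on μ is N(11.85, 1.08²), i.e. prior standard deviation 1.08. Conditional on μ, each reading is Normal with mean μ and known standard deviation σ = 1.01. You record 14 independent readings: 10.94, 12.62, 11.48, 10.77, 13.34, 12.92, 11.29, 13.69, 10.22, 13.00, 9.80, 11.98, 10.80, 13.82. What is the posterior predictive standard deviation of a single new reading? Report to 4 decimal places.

For Normal data with known variance σ², a Normal(μ₀, σ₀²) prior on μ is conjugate. Posterior precision = 1/σ₀² + n/σ²; posterior mean is the precision-weighted average of μ₀ and x̄.
σ₀² = 1.08² = 1.1664, σ² = 1.01² = 1.0201; σ² + n·σ₀² = 1.0201 + 14·1.1664 = 17.3497.
Posterior precision = 1/σ₀² + n/σ² = 1/1.1664 + 14/1.0201 = (σ² + n·σ₀²)/(σ₀²σ²) = 17.3497/(1.1664·1.0201); posterior variance σₙ² = σ₀²σ²/(σ² + n·σ₀²) = 1.1664·1.0201/17.3497 = 0.068580.
Predictive variance for one new observation = σₙ² + σ² = 1.1664·1.0201/17.3497 + 1.0201 = σ²·(σ₀² + 17.3497)/17.3497 = 1.0201·18.5161/17.3497 = 1.088680; SD = √(1.0201·18.5161/17.3497) = 1.0434.

1.0434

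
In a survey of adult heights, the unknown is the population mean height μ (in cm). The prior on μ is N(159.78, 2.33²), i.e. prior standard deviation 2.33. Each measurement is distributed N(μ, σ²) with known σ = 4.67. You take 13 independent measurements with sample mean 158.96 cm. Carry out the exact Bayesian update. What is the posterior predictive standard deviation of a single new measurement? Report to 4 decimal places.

For Normal data with known variance σ², a Normal(μ₀, σ₀²) prior on μ is conjugate. Posterior precision = 1/σ₀² + n/σ²; posterior mean is the precision-weighted average of μ₀ and x̄.
σ₀² = 2.33² = 5.4289, σ² = 4.67² = 21.8089; σ² + n·σ₀² = 21.8089 + 13·5.4289 = 92.3846.
Posterior precision = 1/σ₀² + n/σ² = 1/5.4289 + 13/21.8089 = (σ² + n·σ₀²)/(σ₀²σ²) = 92.3846/(5.4289·21.8089); posterior variance σₙ² = σ₀²σ²/(σ² + n·σ₀²) = 5.4289·21.8089/92.3846 = 1.281581.
Predictive variance for one new observation = σₙ² + σ² = 5.4289·21.8089/92.3846 + 21.8089 = σ²·(σ₀² + 92.3846)/92.3846 = 21.8089·97.8135/92.3846 = 23.090481; SD = √(21.8089·97.8135/92.3846) = 4.8053.

4.8053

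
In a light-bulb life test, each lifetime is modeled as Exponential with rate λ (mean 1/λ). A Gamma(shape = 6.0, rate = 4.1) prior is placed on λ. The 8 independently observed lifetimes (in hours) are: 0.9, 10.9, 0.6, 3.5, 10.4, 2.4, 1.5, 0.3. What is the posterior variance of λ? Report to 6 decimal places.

0.011694

With a Gamma(shape α, rate β) prior on the exponential rate λ, the posterior after n observations with total T = Σxᵢ is Gamma(α+n, β+T).
Sum of observations T = 30.5 hours; n = 8.
Posterior: Gamma(6.0+8, 4.1+30.5) = Gamma(14.0, 34.6).
Var = α/β² = 0.011694.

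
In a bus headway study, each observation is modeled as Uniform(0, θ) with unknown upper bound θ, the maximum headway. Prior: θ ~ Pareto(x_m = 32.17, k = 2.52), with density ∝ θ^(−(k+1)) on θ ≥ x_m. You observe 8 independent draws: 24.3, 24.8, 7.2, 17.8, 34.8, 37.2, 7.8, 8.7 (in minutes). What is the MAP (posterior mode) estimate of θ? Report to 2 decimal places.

A Pareto(scale x_m, shape k) prior on the upper bound θ of Uniform(0, θ) is conjugate: posterior is Pareto(max(x_m, max xᵢ), k + n).
Sample maximum = 37.2; prior scale x_m = 32.17 → posterior scale = max = 37.20.
Posterior shape = 2.52 + 8 = 10.52.
The Pareto density is decreasing on [x_m, ∞), so the mode is x_m = 37.20.

37.20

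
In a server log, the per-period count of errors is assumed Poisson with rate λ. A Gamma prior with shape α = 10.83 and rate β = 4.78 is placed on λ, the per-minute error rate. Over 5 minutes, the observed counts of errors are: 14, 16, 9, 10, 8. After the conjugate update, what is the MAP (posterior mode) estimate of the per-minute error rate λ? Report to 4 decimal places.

6.8333

With a Gamma(shape α, rate β) prior, the Poisson likelihood is conjugate: the posterior is Gamma(α + ΣXᵢ, β + n).
Sum of counts S = 57 over n = 5 minutes.
Posterior: Gamma(α+S, β+n) = Gamma(10.83+57, 4.78+5) = Gamma(67.83, 9.78).
Mode of Gamma(α,β) for α≥1 is (α−1)/β = 66.83/9.78 = 6.8333.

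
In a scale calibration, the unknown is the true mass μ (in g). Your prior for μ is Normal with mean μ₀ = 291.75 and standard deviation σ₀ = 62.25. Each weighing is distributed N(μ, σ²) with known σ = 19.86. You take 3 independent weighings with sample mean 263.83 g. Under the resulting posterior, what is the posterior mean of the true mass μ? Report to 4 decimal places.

264.7462

For Normal data with known variance σ², a Normal(μ₀, σ₀²) prior on μ is conjugate. Posterior precision = 1/σ₀² + n/σ²; posterior mean is the precision-weighted average of μ₀ and x̄.
n·x̄ = 3·263.83 = 791.49.
σ₀² = 62.25² = 3875.0625, σ² = 19.86² = 394.4196; σ² + n·σ₀² = 394.4196 + 3·3875.0625 = 12019.6071.
Posterior mean = (μ₀/σ₀² + n·x̄/σ²)/(1/σ₀² + n/σ²) = (σ²·μ₀ + σ₀²·n·x̄)/(σ² + n·σ₀²) = (394.4196·291.75 + 3875.0625·791.49)/12019.6071 = 3182145.136425/12019.6071 = 264.7462.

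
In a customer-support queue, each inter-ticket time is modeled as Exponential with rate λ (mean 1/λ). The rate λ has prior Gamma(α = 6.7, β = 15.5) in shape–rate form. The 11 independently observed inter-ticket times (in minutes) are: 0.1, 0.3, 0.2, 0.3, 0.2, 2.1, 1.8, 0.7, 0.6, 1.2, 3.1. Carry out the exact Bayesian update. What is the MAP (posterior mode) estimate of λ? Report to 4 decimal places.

0.6398

With a Gamma(shape α, rate β) prior on the exponential rate λ, the posterior after n observations with total T = Σxᵢ is Gamma(α+n, β+T).
Sum of observations T = 10.6 minutes; n = 11.
Posterior: Gamma(6.7+11, 15.5+10.6) = Gamma(17.7, 26.1).
Mode = (α−1)/β = 0.6398.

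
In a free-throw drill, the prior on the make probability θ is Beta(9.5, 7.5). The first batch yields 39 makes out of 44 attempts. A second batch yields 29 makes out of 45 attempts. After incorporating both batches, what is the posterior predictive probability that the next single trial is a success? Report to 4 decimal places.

The Beta prior is conjugate to a Binomial/Bernoulli likelihood; the update adds successes to α and failures to β.
After batch 1: Beta(9.5+39, 7.5+5) = Beta(48.5, 12.5).
After batch 2: Beta(48.5+29, 12.5+16) = Beta(77.5, 28.5).
For a single future Bernoulli trial, P(success | data) = α/(α+β) = 0.7311.

0.7311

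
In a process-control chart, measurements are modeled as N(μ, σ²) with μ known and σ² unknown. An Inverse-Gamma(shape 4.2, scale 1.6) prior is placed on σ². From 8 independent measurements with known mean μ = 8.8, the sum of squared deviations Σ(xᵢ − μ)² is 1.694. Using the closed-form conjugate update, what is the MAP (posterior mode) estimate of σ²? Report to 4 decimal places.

0.2660

With known mean μ and an Inverse-Gamma(α, β) prior on σ², the Normal likelihood is conjugate: posterior is Inv-Gamma(α + n/2, β + Σ(xᵢ−μ)²/2).
Posterior: Inv-Gamma(4.2 + 8/2, 1.6 + 1.694/2) = Inv-Gamma(8.20, 2.4470).
Mode = β/(α+1) = 2.4470/9.20 = 0.2660.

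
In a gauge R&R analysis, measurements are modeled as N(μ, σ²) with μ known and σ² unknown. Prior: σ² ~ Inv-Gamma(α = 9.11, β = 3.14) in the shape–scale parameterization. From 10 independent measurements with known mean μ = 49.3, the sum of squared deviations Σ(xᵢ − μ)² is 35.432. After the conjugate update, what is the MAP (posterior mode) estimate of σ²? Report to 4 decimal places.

1.3803

With known mean μ and an Inverse-Gamma(α, β) prior on σ², the Normal likelihood is conjugate: posterior is Inv-Gamma(α + n/2, β + Σ(xᵢ−μ)²/2).
Posterior: Inv-Gamma(9.11 + 10/2, 3.14 + 35.432/2) = Inv-Gamma(14.11, 20.8560).
Mode = β/(α+1) = 20.8560/15.11 = 1.3803.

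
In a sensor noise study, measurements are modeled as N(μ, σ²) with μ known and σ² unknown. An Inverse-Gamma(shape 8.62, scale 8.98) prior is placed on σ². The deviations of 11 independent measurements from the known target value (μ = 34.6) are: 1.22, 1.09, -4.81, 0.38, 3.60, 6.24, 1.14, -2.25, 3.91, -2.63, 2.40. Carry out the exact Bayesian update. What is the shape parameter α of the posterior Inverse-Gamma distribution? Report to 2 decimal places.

14.12

With known mean μ and an Inverse-Gamma(α, β) prior on σ², the Normal likelihood is conjugate: posterior is Inv-Gamma(α + n/2, β + Σ(xᵢ−μ)²/2).
Σ(xᵢ−μ)² = (1.22)² + (1.09)² + (-4.81)² + (0.38)² + (3.60)² + (6.24)² + (1.14)² + (-2.25)² + (3.91)² + (-2.63)² + (2.40)² = 112.1817.
Posterior: Inv-Gamma(8.62 + 11/2, 8.98 + 112.1817/2) = Inv-Gamma(14.12, 65.07085).
Posterior α = 14.12.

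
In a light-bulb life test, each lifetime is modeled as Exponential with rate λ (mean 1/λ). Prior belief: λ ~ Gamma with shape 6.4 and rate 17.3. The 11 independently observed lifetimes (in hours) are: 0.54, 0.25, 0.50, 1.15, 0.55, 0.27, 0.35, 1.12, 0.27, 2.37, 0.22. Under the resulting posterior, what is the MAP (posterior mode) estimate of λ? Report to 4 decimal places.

0.6589

With a Gamma(shape α, rate β) prior on the exponential rate λ, the posterior after n observations with total T = Σxᵢ is Gamma(α+n, β+T).
Sum of observations T = 7.59 hours; n = 11.
Posterior: Gamma(6.4+11, 17.3+7.59) = Gamma(17.4, 24.89).
Mode = (α−1)/β = 0.6589.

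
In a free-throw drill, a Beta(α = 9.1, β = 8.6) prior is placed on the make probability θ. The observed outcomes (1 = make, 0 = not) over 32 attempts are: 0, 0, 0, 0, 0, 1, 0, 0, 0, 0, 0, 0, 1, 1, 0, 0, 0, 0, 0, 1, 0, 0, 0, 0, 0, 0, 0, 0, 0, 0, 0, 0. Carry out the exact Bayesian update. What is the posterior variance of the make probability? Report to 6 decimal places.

The Beta prior is conjugate to a Binomial/Bernoulli likelihood; the update adds successes to α and failures to β.
Posterior: Beta(α+k, β+n−k) = Beta(9.1+4, 8.6+28) = Beta(13.1, 36.6).
Var = αβ/((α+β)²(α+β+1)) = 13.1·36.6/(49.7²·50.7) = 0.003829.

0.003829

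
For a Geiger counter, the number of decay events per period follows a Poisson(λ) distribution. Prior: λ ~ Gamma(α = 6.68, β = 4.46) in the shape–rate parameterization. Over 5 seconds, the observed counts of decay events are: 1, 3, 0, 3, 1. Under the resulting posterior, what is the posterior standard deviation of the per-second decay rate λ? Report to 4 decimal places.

With a Gamma(shape α, rate β) prior, the Poisson likelihood is conjugate: the posterior is Gamma(α + ΣXᵢ, β + n).
Sum of counts S = 8 over n = 5 seconds.
Posterior: Gamma(α+S, β+n) = Gamma(6.68+8, 4.46+5) = Gamma(14.68, 9.46).
SD = √α/β = √14.68/9.46 = 0.4050.

0.4050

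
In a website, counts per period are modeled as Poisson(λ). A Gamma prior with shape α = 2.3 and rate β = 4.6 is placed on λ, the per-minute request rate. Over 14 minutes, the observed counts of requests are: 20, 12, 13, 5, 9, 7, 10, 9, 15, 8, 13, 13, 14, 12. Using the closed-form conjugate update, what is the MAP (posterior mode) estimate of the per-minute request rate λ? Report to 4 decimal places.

8.6720

With a Gamma(shape α, rate β) prior, the Poisson likelihood is conjugate: the posterior is Gamma(α + ΣXᵢ, β + n).
Sum of counts S = 160 over n = 14 minutes.
Posterior: Gamma(α+S, β+n) = Gamma(2.3+160, 4.6+14) = Gamma(162.3, 18.6).
Mode of Gamma(α,β) for α≥1 is (α−1)/β = 161.3/18.6 = 8.6720.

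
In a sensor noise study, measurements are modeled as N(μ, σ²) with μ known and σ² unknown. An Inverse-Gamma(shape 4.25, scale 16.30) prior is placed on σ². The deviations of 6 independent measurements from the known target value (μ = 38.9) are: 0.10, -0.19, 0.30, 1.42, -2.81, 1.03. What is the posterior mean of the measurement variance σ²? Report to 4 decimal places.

With known mean μ and an Inverse-Gamma(α, β) prior on σ², the Normal likelihood is conjugate: posterior is Inv-Gamma(α + n/2, β + Σ(xᵢ−μ)²/2).
Σ(xᵢ−μ)² = (0.10)² + (-0.19)² + (0.30)² + (1.42)² + (-2.81)² + (1.03)² = 11.1095.
Posterior: Inv-Gamma(4.25 + 6/2, 16.30 + 11.1095/2) = Inv-Gamma(7.25, 21.85475).
E[σ²|data] = β/(α−1) = 21.85475/6.25 = 3.4968.

3.4968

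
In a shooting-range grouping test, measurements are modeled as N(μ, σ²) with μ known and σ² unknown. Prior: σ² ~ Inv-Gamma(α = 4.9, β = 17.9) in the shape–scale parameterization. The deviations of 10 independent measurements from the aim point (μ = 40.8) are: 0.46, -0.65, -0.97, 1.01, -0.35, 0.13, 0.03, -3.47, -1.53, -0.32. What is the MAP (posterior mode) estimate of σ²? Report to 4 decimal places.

2.4321

With known mean μ and an Inverse-Gamma(α, β) prior on σ², the Normal likelihood is conjugate: posterior is Inv-Gamma(α + n/2, β + Σ(xᵢ−μ)²/2).
Σ(xᵢ−μ)² = (0.46)² + (-0.65)² + (-0.97)² + (1.01)² + (-0.35)² + (0.13)² + (0.03)² + (-3.47)² + (-1.53)² + (-0.32)² = 17.2196.
Posterior: Inv-Gamma(4.9 + 10/2, 17.9 + 17.2196/2) = Inv-Gamma(9.90, 26.50980).
Mode = β/(α+1) = 26.50980/10.90 = 2.4321.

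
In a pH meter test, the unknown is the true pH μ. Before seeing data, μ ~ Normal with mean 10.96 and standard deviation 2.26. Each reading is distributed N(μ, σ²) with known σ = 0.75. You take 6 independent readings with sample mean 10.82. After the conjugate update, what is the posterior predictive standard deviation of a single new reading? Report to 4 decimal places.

0.8090

For Normal data with known variance σ², a Normal(μ₀, σ₀²) prior on μ is conjugate. Posterior precision = 1/σ₀² + n/σ²; posterior mean is the precision-weighted average of μ₀ and x̄.
σ₀² = 2.26² = 5.1076, σ² = 0.75² = 0.5625; σ² + n·σ₀² = 0.5625 + 6·5.1076 = 31.2081.
Posterior precision = 1/σ₀² + n/σ² = 1/5.1076 + 6/0.5625 = (σ² + n·σ₀²)/(σ₀²σ²) = 31.2081/(5.1076·0.5625); posterior variance σₙ² = σ₀²σ²/(σ² + n·σ₀²) = 5.1076·0.5625/31.2081 = 0.092060.
Predictive variance for one new observation = σₙ² + σ² = 5.1076·0.5625/31.2081 + 0.5625 = σ²·(σ₀² + 31.2081)/31.2081 = 0.5625·36.3157/31.2081 = 0.654560; SD = √(0.5625·36.3157/31.2081) = 0.8090.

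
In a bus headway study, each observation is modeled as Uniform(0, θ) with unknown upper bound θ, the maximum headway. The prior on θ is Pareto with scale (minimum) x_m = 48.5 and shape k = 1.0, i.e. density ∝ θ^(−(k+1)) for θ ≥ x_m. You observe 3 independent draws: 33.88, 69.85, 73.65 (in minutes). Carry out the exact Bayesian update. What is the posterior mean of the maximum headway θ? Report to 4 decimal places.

A Pareto(scale x_m, shape k) prior on the upper bound θ of Uniform(0, θ) is conjugate: posterior is Pareto(max(x_m, max xᵢ), k + n).
Sample maximum = 73.65; prior scale x_m = 48.5 → posterior scale = max = 73.65.
Posterior shape = 1.0 + 3 = 4.0.
E[θ|data] = k·x_m/(k−1) = 4.0·73.65/3.0 = 98.2000.

98.2000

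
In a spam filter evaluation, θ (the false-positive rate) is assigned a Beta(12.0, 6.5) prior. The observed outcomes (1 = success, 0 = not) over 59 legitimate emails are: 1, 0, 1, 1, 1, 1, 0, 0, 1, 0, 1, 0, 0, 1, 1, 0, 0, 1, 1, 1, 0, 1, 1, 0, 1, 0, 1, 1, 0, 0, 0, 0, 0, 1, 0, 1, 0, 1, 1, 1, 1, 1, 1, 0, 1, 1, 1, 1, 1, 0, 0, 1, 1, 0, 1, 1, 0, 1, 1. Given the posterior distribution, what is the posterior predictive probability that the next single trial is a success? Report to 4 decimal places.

The Beta prior is conjugate to a Binomial/Bernoulli likelihood; the update adds successes to α and failures to β.
Posterior: Beta(α+k, β+n−k) = Beta(12.0+36, 6.5+23) = Beta(48.0, 29.5).
For a single future Bernoulli trial, P(success | data) = α/(α+β) = 0.6194.

0.6194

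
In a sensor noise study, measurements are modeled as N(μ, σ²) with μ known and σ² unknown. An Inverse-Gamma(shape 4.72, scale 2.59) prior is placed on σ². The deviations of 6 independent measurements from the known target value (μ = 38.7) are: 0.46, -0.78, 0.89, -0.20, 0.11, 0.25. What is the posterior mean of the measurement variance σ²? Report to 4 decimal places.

With known mean μ and an Inverse-Gamma(α, β) prior on σ², the Normal likelihood is conjugate: posterior is Inv-Gamma(α + n/2, β + Σ(xᵢ−μ)²/2).
Σ(xᵢ−μ)² = (0.46)² + (-0.78)² + (0.89)² + (-0.20)² + (0.11)² + (0.25)² = 1.7267.
Posterior: Inv-Gamma(4.72 + 6/2, 2.59 + 1.7267/2) = Inv-Gamma(7.72, 3.45335).
E[σ²|data] = β/(α−1) = 3.45335/6.72 = 0.5139.

0.5139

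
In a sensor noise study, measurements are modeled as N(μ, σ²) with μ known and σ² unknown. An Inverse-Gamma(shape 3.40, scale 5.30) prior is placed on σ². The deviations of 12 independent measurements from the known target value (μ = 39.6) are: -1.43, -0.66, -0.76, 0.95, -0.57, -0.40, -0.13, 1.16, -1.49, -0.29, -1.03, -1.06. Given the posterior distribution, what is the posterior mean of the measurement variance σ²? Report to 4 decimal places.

1.2439

With known mean μ and an Inverse-Gamma(α, β) prior on σ², the Normal likelihood is conjugate: posterior is Inv-Gamma(α + n/2, β + Σ(xᵢ−μ)²/2).
Σ(xᵢ−μ)² = (-1.43)² + (-0.66)² + (-0.76)² + (0.95)² + (-0.57)² + (-0.40)² + (-0.13)² + (1.16)² + (-1.49)² + (-0.29)² + (-1.03)² + (-1.06)² = 10.2967.
Posterior: Inv-Gamma(3.40 + 12/2, 5.30 + 10.2967/2) = Inv-Gamma(9.40, 10.44835).
E[σ²|data] = β/(α−1) = 10.44835/8.40 = 1.2439.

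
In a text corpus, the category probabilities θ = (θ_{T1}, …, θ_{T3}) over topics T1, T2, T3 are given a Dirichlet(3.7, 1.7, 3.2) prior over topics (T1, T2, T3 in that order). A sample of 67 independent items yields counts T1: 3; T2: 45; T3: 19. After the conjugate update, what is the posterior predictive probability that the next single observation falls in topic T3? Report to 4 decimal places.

The Dirichlet prior is conjugate to the Multinomial likelihood: each posterior αⱼ = prior αⱼ + observed count nⱼ.
Posterior concentration: (6.7, 46.7, 22.2), total = 75.6.
P(next = T3 | data) = α_{T3}/Σα = 0.2937.

0.2937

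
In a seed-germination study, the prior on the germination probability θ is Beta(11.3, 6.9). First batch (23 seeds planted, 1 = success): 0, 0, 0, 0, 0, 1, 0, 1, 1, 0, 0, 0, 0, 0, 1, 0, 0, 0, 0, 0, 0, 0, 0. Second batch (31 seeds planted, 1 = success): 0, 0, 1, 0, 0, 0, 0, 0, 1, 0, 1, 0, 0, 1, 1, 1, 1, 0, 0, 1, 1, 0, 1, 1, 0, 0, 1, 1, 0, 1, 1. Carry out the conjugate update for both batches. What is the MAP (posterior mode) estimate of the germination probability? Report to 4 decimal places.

0.4174

The Beta prior is conjugate to a Binomial/Bernoulli likelihood; the update adds successes to α and failures to β.
After batch 1: Beta(11.3+4, 6.9+19) = Beta(15.3, 25.9).
After batch 2: Beta(15.3+15, 25.9+16) = Beta(30.3, 41.9).
Mode of Beta(a,b) for a,b>1 is (a−1)/(a+b−2) = 29.3/70.2 = 0.4174.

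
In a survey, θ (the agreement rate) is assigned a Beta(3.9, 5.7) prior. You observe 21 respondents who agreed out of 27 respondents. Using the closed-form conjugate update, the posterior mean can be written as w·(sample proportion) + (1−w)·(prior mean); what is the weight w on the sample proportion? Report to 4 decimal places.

The Beta prior is conjugate to a Binomial/Bernoulli likelihood; the update adds successes to α and failures to β.
Posterior mean = (α₀+k)/(α₀+β₀+n) = [n/(α₀+β₀+n)]·(k/n) + [(α₀+β₀)/(α₀+β₀+n)]·α₀/(α₀+β₀), so only n and the prior enter the weight.
The weight on the data is w = n/(α₀+β₀+n) = 27/(3.9+5.7+27) = 27/36.6 = 0.7377.

0.7377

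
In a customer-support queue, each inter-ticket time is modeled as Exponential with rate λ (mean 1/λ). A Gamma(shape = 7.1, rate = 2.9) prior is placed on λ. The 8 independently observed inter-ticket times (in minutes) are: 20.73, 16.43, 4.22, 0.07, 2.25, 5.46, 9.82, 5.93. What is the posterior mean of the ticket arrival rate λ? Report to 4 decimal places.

With a Gamma(shape α, rate β) prior on the exponential rate λ, the posterior after n observations with total T = Σxᵢ is Gamma(α+n, β+T).
Sum of observations T = 64.91 minutes; n = 8.
Posterior: Gamma(7.1+8, 2.9+64.91) = Gamma(15.1, 67.81).
Posterior mean of λ = α/β = 15.1/67.81 = 0.2227.

0.2227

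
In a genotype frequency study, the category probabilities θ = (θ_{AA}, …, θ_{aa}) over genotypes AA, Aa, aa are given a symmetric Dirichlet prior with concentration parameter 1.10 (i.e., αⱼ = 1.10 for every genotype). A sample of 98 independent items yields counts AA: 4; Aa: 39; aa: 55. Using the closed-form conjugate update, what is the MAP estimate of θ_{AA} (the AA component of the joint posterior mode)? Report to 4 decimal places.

The Dirichlet prior is conjugate to the Multinomial likelihood: each posterior αⱼ = prior αⱼ + observed count nⱼ.
Posterior concentration: (5.10, 40.10, 56.10), total = 101.30.
Joint mode component: (α_{AA}−1)/(Σα−K) = 4.10/98.30 = 0.0417.

0.0417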